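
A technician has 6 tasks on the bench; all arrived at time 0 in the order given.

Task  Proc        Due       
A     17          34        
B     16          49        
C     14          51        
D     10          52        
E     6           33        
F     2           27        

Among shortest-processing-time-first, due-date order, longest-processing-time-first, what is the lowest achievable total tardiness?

17

SPT (increasing processing time): F E D C B A.
F: 0→2, due 27, tardiness 0
E: 2→8, due 33, tardiness 0
D: 8→18, due 52, tardiness 0
C: 18→32, due 51, tardiness 0
B: 32→48, due 49, tardiness 0
A: 48→65, due 34, tardiness 31
Sum = 0+0+0+0+0+31 = 31.
EDD (increasing due date): F E A B C D.
F: 0→2, due 27, tardiness 0
E: 2→8, due 33, tardiness 0
A: 8→25, due 34, tardiness 0
B: 25→41, due 49, tardiness 0
C: 41→55, due 51, tardiness 4
D: 55→65, due 52, tardiness 13
Sum = 0+0+0+0+4+13 = 17.
LPT (decreasing processing time): A B C D E F.
A: 0→17, due 34, tardiness 0
B: 17→33, due 49, tardiness 0
C: 33→47, due 51, tardiness 0
D: 47→57, due 52, tardiness 5
E: 57→63, due 33, tardiness 30
F: 63→65, due 27, tardiness 38
Sum = 0+0+0+5+30+38 = 73.
SPT 31, EDD 17, LPT 73 → minimum 17.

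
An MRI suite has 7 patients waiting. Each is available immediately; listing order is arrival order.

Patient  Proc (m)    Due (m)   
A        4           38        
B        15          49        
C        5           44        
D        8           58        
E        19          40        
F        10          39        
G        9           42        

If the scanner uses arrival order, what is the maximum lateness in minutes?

28

FIFO (arrival order): A B C D E F G.
A: 0→4, due 38, lateness -34
B: 4→19, due 49, lateness -30
C: 19→24, due 44, lateness -20
D: 24→32, due 58, lateness -26
E: 32→51, due 40, lateness 11
F: 51→61, due 39, lateness 22
G: 61→70, due 42, lateness 28
Maximum = 28.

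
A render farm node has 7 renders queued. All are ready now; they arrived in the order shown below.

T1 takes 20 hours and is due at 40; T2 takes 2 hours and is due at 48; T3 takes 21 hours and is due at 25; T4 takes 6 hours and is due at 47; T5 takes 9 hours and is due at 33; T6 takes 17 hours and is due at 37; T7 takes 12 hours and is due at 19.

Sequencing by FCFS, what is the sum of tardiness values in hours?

FIFO (arrival order): T1 T2 T3 T4 T5 T6 T7.
T1: 0→20, due 40, tardiness 0
T2: 20→22, due 48, tardiness 0
T3: 22→43, due 25, tardiness 18
T4: 43→49, due 47, tardiness 2
T5: 49→58, due 33, tardiness 25
T6: 58→75, due 37, tardiness 38
T7: 75→87, due 19, tardiness 68
Sum = 0+0+18+2+25+38+68 = 151.

151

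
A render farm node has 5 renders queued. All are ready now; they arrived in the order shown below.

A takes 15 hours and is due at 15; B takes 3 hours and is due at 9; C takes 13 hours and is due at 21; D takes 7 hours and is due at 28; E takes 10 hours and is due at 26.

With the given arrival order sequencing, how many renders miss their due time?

FIFO (arrival order): A B C D E.
A: 0→15, due 15, tardiness 0
B: 15→18, due 9, tardiness 9
C: 18→31, due 21, tardiness 10
D: 31→38, due 28, tardiness 10
E: 38→48, due 26, tardiness 22
Late renders: 4.

4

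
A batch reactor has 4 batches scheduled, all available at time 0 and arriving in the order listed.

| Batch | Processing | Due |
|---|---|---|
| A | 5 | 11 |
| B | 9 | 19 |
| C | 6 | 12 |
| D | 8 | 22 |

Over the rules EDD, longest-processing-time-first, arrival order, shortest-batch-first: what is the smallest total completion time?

EDD (increasing due date): A C B D.
A: 0→5
C: 5→11
B: 11→20
D: 20→28
Sum = 5+11+20+28 = 64.
LPT (decreasing processing time): B D C A.
B: 0→9
D: 9→17
C: 17→23
A: 23→28
Sum = 9+17+23+28 = 77.
FIFO (arrival order): A B C D.
A: 0→5
B: 5→14
C: 14→20
D: 20→28
Sum = 5+14+20+28 = 67.
SPT (increasing processing time): A C D B.
A: 0→5
C: 5→11
D: 11→19
B: 19→28
Sum = 5+11+19+28 = 63.
EDD 64, LPT 77, FIFO 67, SPT 63 → minimum 63.

63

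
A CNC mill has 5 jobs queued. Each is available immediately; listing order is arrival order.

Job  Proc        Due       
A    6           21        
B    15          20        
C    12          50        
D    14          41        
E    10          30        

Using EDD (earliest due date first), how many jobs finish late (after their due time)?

3

EDD (increasing due date): B A E D C.
B: 0→15, due 20, tardiness 0
A: 15→21, due 21, tardiness 0
E: 21→31, due 30, tardiness 1
D: 31→45, due 41, tardiness 4
C: 45→57, due 50, tardiness 7
Late jobs: 3.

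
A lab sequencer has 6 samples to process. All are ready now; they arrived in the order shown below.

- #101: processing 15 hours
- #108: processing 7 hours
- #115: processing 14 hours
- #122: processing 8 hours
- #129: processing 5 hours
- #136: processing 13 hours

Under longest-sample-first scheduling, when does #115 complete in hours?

LPT (decreasing processing time): #101 #115 #136 #122 #108 #129.
#101: 0→15
#115: 15→29

29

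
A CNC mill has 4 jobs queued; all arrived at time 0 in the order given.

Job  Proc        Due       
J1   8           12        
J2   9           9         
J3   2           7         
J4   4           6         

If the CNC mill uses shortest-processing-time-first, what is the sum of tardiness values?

SPT (increasing processing time): J3 J4 J1 J2.
J3: 0→2, due 7, tardiness 0
J4: 2→6, due 6, tardiness 0
J1: 6→14, due 12, tardiness 2
J2: 14→23, due 9, tardiness 14
Sum = 0+0+2+14 = 16.

16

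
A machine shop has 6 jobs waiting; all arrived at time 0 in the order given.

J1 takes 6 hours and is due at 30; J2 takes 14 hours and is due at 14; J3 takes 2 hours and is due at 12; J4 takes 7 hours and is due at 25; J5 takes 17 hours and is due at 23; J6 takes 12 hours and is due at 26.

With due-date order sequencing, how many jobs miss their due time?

5

EDD (increasing due date): J3 J2 J5 J4 J6 J1.
J3: 0→2, due 12, tardiness 0
J2: 2→16, due 14, tardiness 2
J5: 16→33, due 23, tardiness 10
J4: 33→40, due 25, tardiness 15
J6: 40→52, due 26, tardiness 26
J1: 52→58, due 30, tardiness 28
Late jobs: 5.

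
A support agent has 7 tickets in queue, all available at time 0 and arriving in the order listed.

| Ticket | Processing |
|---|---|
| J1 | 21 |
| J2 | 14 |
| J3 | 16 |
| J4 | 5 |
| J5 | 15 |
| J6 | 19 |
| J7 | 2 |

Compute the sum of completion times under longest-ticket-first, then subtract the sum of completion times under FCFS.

39

LPT (decreasing processing time): J1 J6 J3 J5 J2 J4 J7.
J1: 0→21
J6: 21→40
J3: 40→56
J5: 56→71
J2: 71→85
J4: 85→90
J7: 90→92
Sum = 21+40+56+71+85+90+92 = 455.
FIFO (arrival order): J1 J2 J3 J4 J5 J6 J7.
J1: 0→21
J2: 21→35
J3: 35→51
J4: 51→56
J5: 56→71
J6: 71→90
J7: 90→92
Sum = 21+35+51+56+71+90+92 = 416.
Difference = 455 − 416 = 39.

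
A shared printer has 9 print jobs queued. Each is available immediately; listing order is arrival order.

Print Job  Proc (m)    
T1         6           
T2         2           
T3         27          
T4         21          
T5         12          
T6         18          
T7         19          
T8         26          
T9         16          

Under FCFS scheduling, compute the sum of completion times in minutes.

FIFO (arrival order): T1 T2 T3 T4 T5 T6 T7 T8 T9.
T1: 0→6
T2: 6→8
T3: 8→35
T4: 35→56
T5: 56→68
T6: 68→86
T7: 86→105
T8: 105→131
T9: 131→147
Sum = 6+8+35+56+68+86+105+131+147 = 642.

642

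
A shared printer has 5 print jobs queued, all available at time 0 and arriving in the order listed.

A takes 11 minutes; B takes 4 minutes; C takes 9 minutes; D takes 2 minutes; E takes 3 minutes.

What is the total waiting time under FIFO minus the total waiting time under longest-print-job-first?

FIFO (arrival order): A B C D E.
A: waits 0, runs 0→11
B: waits 11, runs 11→15
C: waits 15, runs 15→24
D: waits 24, runs 24→26
E: waits 26, runs 26→29
Sum = 0+11+15+24+26 = 76.
LPT (decreasing processing time): A C B E D.
A: waits 0, runs 0→11
C: waits 11, runs 11→20
B: waits 20, runs 20→24
E: waits 24, runs 24→27
D: waits 27, runs 27→29
Sum = 0+11+20+24+27 = 82.
Difference = 76 − 82 = -6.

-6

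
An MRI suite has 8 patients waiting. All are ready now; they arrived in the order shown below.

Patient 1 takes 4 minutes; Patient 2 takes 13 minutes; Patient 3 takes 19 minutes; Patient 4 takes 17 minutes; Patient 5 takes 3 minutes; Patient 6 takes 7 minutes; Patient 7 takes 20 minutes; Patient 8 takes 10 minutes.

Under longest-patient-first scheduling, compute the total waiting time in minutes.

439

LPT (decreasing processing time): Patient 7 Patient 3 Patient 4 Patient 2 Patient 8 Patient 6 Patient 1 Patient 5.
Patient 7: waits 0, runs 0→20
Patient 3: waits 20, runs 20→39
Patient 4: waits 39, runs 39→56
Patient 2: waits 56, runs 56→69
Patient 8: waits 69, runs 69→79
Patient 6: waits 79, runs 79→86
Patient 1: waits 86, runs 86→90
Patient 5: waits 90, runs 90→93
Sum = 0+20+39+56+69+79+86+90 = 439.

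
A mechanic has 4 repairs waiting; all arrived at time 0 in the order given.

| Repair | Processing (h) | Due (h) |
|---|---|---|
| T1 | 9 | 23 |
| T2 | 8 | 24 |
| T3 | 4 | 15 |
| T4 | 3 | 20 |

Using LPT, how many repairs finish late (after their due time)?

2

LPT (decreasing processing time): T1 T2 T3 T4.
T1: 0→9, due 23, tardiness 0
T2: 9→17, due 24, tardiness 0
T3: 17→21, due 15, tardiness 6
T4: 21→24, due 20, tardiness 4
Late repairs: 2.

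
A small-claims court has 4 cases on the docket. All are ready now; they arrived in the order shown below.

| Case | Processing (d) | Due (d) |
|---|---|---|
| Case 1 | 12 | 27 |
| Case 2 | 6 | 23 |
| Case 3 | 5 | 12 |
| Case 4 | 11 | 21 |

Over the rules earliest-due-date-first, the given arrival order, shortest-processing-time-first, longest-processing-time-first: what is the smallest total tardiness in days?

7

EDD (increasing due date): Case 3 Case 4 Case 2 Case 1.
Case 3: 0→5, due 12, tardiness 0
Case 4: 5→16, due 21, tardiness 0
Case 2: 16→22, due 23, tardiness 0
Case 1: 22→34, due 27, tardiness 7
Sum = 0+0+0+7 = 7.
FIFO (arrival order): Case 1 Case 2 Case 3 Case 4.
Case 1: 0→12, due 27, tardiness 0
Case 2: 12→18, due 23, tardiness 0
Case 3: 18→23, due 12, tardiness 11
Case 4: 23→34, due 21, tardiness 13
Sum = 0+0+11+13 = 24.
SPT (increasing processing time): Case 3 Case 2 Case 4 Case 1.
Case 3: 0→5, due 12, tardiness 0
Case 2: 5→11, due 23, tardiness 0
Case 4: 11→22, due 21, tardiness 1
Case 1: 22→34, due 27, tardiness 7
Sum = 0+0+1+7 = 8.
LPT (decreasing processing time): Case 1 Case 4 Case 2 Case 3.
Case 1: 0→12, due 27, tardiness 0
Case 4: 12→23, due 21, tardiness 2
Case 2: 23→29, due 23, tardiness 6
Case 3: 29→34, due 12, tardiness 22
Sum = 0+2+6+22 = 30.
EDD 7, FIFO 24, SPT 8, LPT 30 → minimum 7.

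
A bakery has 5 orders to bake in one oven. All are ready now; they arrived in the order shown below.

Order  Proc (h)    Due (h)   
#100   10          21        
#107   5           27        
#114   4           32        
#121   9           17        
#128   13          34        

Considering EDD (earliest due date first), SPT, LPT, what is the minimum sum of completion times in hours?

100

EDD (increasing due date): #121 #100 #107 #114 #128.
#121: 0→9
#100: 9→19
#107: 19→24
#114: 24→28
#128: 28→41
Sum = 9+19+24+28+41 = 121.
SPT (increasing processing time): #114 #107 #121 #100 #128.
#114: 0→4
#107: 4→9
#121: 9→18
#100: 18→28
#128: 28→41
Sum = 4+9+18+28+41 = 100.
LPT (decreasing processing time): #128 #100 #121 #107 #114.
#128: 0→13
#100: 13→23
#121: 23→32
#107: 32→37
#114: 37→41
Sum = 13+23+32+37+41 = 146.
EDD 121, SPT 100, LPT 146 → minimum 100.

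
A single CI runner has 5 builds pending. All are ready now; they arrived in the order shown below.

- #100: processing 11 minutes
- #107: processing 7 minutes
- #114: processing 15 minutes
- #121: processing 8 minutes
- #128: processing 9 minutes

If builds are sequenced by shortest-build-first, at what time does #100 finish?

35

SPT (increasing processing time): #107 #121 #128 #100 #114.
#107: 0→7
#121: 7→15
#128: 15→24
#100: 24→35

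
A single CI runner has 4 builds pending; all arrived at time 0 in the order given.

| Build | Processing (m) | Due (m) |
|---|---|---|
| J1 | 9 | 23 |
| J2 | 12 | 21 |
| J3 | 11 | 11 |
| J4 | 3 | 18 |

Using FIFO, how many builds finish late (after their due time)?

2

FIFO (arrival order): J1 J2 J3 J4.
J1: 0→9, due 23, tardiness 0
J2: 9→21, due 21, tardiness 0
J3: 21→32, due 11, tardiness 21
J4: 32→35, due 18, tardiness 17
Late builds: 2.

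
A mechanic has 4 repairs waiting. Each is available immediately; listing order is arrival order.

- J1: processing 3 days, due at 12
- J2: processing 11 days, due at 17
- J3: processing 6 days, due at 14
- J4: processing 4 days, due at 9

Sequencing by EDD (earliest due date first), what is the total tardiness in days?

7

EDD (increasing due date): J4 J1 J3 J2.
J4: 0→4, due 9, tardiness 0
J1: 4→7, due 12, tardiness 0
J3: 7→13, due 14, tardiness 0
J2: 13→24, due 17, tardiness 7
Sum = 0+0+0+7 = 7.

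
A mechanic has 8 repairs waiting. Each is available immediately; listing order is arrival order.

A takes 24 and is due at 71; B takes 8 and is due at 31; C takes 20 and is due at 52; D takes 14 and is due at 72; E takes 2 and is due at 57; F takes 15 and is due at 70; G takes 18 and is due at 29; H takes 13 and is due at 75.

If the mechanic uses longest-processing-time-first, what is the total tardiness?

226

LPT (decreasing processing time): A C G F D H B E.
A: 0→24, due 71, tardiness 0
C: 24→44, due 52, tardiness 0
G: 44→62, due 29, tardiness 33
F: 62→77, due 70, tardiness 7
D: 77→91, due 72, tardiness 19
H: 91→104, due 75, tardiness 29
B: 104→112, due 31, tardiness 81
E: 112→114, due 57, tardiness 57
Sum = 0+0+33+7+19+29+81+57 = 226.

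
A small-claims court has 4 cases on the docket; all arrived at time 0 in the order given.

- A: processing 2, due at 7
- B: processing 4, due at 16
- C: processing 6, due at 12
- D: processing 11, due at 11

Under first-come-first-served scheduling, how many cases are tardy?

1

FIFO (arrival order): A B C D.
A: 0→2, due 7, tardiness 0
B: 2→6, due 16, tardiness 0
C: 6→12, due 12, tardiness 0
D: 12→23, due 11, tardiness 12
Late cases: 1.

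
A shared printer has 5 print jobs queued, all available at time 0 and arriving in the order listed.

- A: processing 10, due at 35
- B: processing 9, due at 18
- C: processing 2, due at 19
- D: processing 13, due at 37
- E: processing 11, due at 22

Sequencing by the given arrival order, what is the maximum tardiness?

23

FIFO (arrival order): A B C D E.
A: 0→10, due 35, tardiness 0
B: 10→19, due 18, tardiness 1
C: 19→21, due 19, tardiness 2
D: 21→34, due 37, tardiness 0
E: 34→45, due 22, tardiness 23
Maximum = 23.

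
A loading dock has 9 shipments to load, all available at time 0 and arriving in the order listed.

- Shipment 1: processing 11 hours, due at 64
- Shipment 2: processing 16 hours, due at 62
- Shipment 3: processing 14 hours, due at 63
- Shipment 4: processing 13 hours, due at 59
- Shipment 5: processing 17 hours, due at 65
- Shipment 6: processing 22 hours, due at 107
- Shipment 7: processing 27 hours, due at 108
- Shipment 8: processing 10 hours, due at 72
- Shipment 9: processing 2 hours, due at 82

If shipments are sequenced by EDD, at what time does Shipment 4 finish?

EDD (increasing due date): Shipment 4 Shipment 2 Shipment 3 Shipment 1 Shipment 5 Shipment 8 Shipment 9 Shipment 6 Shipment 7.
Shipment 4: 0→13

13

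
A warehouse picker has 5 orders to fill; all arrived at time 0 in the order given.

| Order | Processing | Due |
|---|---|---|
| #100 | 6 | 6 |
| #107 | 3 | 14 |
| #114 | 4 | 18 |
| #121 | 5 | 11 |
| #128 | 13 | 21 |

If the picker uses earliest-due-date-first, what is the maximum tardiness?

EDD (increasing due date): #100 #121 #107 #114 #128.
#100: 0→6, due 6, tardiness 0
#121: 6→11, due 11, tardiness 0
#107: 11→14, due 14, tardiness 0
#114: 14→18, due 18, tardiness 0
#128: 18→31, due 21, tardiness 10
Maximum = 10.

10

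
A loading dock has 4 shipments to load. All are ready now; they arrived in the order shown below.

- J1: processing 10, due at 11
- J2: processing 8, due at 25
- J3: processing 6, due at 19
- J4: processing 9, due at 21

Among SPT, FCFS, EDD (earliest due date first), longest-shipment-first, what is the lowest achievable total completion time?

76

SPT (increasing processing time): J3 J2 J4 J1.
J3: 0→6
J2: 6→14
J4: 14→23
J1: 23→33
Sum = 6+14+23+33 = 76.
FIFO (arrival order): J1 J2 J3 J4.
J1: 0→10
J2: 10→18
J3: 18→24
J4: 24→33
Sum = 10+18+24+33 = 85.
EDD (increasing due date): J1 J3 J4 J2.
J1: 0→10
J3: 10→16
J4: 16→25
J2: 25→33
Sum = 10+16+25+33 = 84.
LPT (decreasing processing time): J1 J4 J2 J3.
J1: 0→10
J4: 10→19
J2: 19→27
J3: 27→33
Sum = 10+19+27+33 = 89.
SPT 76, FIFO 85, EDD 84, LPT 89 → minimum 76.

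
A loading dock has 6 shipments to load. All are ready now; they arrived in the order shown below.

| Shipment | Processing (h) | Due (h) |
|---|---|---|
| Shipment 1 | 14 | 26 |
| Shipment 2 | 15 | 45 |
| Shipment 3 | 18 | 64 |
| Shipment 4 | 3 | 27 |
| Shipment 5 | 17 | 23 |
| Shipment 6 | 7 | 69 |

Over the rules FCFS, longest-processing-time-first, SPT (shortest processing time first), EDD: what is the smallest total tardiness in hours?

24

FIFO (arrival order): Shipment 1 Shipment 2 Shipment 3 Shipment 4 Shipment 5 Shipment 6.
Shipment 1: 0→14, due 26, tardiness 0
Shipment 2: 14→29, due 45, tardiness 0
Shipment 3: 29→47, due 64, tardiness 0
Shipment 4: 47→50, due 27, tardiness 23
Shipment 5: 50→67, due 23, tardiness 44
Shipment 6: 67→74, due 69, tardiness 5
Sum = 0+0+0+23+44+5 = 72.
LPT (decreasing processing time): Shipment 3 Shipment 5 Shipment 2 Shipment 1 Shipment 6 Shipment 4.
Shipment 3: 0→18, due 64, tardiness 0
Shipment 5: 18→35, due 23, tardiness 12
Shipment 2: 35→50, due 45, tardiness 5
Shipment 1: 50→64, due 26, tardiness 38
Shipment 6: 64→71, due 69, tardiness 2
Shipment 4: 71→74, due 27, tardiness 47
Sum = 0+12+5+38+2+47 = 104.
SPT (increasing processing time): Shipment 4 Shipment 6 Shipment 1 Shipment 2 Shipment 5 Shipment 3.
Shipment 4: 0→3, due 27, tardiness 0
Shipment 6: 3→10, due 69, tardiness 0
Shipment 1: 10→24, due 26, tardiness 0
Shipment 2: 24→39, due 45, tardiness 0
Shipment 5: 39→56, due 23, tardiness 33
Shipment 3: 56→74, due 64, tardiness 10
Sum = 0+0+0+0+33+10 = 43.
EDD (increasing due date): Shipment 5 Shipment 1 Shipment 4 Shipment 2 Shipment 3 Shipment 6.
Shipment 5: 0→17, due 23, tardiness 0
Shipment 1: 17→31, due 26, tardiness 5
Shipment 4: 31→34, due 27, tardiness 7
Shipment 2: 34→49, due 45, tardiness 4
Shipment 3: 49→67, due 64, tardiness 3
Shipment 6: 67→74, due 69, tardiness 5
Sum = 0+5+7+4+3+5 = 24.
FIFO 72, LPT 104, SPT 43, EDD 24 → minimum 24.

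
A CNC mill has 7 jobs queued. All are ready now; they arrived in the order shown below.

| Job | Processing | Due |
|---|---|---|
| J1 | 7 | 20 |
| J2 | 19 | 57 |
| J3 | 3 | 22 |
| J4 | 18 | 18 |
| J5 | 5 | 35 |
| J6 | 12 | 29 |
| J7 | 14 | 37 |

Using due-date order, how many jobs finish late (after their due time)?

6

EDD (increasing due date): J4 J1 J3 J6 J5 J7 J2.
J4: 0→18, due 18, tardiness 0
J1: 18→25, due 20, tardiness 5
J3: 25→28, due 22, tardiness 6
J6: 28→40, due 29, tardiness 11
J5: 40→45, due 35, tardiness 10
J7: 45→59, due 37, tardiness 22
J2: 59→78, due 57, tardiness 21
Late jobs: 6.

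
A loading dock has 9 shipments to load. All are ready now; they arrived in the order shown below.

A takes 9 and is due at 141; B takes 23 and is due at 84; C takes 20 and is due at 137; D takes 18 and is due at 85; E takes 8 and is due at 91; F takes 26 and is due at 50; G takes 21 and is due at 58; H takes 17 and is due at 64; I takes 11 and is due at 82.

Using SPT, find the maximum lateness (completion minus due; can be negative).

103

SPT (increasing processing time): E A I H D C G B F.
E: 0→8, due 91, lateness -83
A: 8→17, due 141, lateness -124
I: 17→28, due 82, lateness -54
H: 28→45, due 64, lateness -19
D: 45→63, due 85, lateness -22
C: 63→83, due 137, lateness -54
G: 83→104, due 58, lateness 46
B: 104→127, due 84, lateness 43
F: 127→153, due 50, lateness 103
Maximum = 103.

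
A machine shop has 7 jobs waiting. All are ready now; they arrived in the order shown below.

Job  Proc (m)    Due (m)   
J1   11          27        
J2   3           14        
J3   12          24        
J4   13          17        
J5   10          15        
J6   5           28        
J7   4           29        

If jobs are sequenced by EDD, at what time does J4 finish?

26

EDD (increasing due date): J2 J5 J4 J3 J1 J6 J7.
J2: 0→3
J5: 3→13
J4: 13→26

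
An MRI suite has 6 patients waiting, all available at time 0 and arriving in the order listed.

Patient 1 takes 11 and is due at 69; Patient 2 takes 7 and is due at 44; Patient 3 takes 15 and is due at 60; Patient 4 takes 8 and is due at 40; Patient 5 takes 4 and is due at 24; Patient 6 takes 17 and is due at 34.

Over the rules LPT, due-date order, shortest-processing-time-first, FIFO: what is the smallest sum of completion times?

LPT (decreasing processing time): Patient 6 Patient 3 Patient 1 Patient 4 Patient 2 Patient 5.
Patient 6: 0→17
Patient 3: 17→32
Patient 1: 32→43
Patient 4: 43→51
Patient 2: 51→58
Patient 5: 58→62
Sum = 17+32+43+51+58+62 = 263.
EDD (increasing due date): Patient 5 Patient 6 Patient 4 Patient 2 Patient 3 Patient 1.
Patient 5: 0→4
Patient 6: 4→21
Patient 4: 21→29
Patient 2: 29→36
Patient 3: 36→51
Patient 1: 51→62
Sum = 4+21+29+36+51+62 = 203.
SPT (increasing processing time): Patient 5 Patient 2 Patient 4 Patient 1 Patient 3 Patient 6.
Patient 5: 0→4
Patient 2: 4→11
Patient 4: 11→19
Patient 1: 19→30
Patient 3: 30→45
Patient 6: 45→62
Sum = 4+11+19+30+45+62 = 171.
FIFO (arrival order): Patient 1 Patient 2 Patient 3 Patient 4 Patient 5 Patient 6.
Patient 1: 0→11
Patient 2: 11→18
Patient 3: 18→33
Patient 4: 33→41
Patient 5: 41→45
Patient 6: 45→62
Sum = 11+18+33+41+45+62 = 210.
LPT 263, EDD 203, SPT 171, FIFO 210 → minimum 171.

171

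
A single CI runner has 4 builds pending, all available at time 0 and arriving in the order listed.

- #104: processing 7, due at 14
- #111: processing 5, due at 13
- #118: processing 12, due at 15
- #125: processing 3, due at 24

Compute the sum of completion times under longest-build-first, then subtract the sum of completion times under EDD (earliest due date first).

14

LPT (decreasing processing time): #118 #104 #111 #125.
#118: 0→12
#104: 12→19
#111: 19→24
#125: 24→27
Sum = 12+19+24+27 = 82.
EDD (increasing due date): #111 #104 #118 #125.
#111: 0→5
#104: 5→12
#118: 12→24
#125: 24→27
Sum = 5+12+24+27 = 68.
Difference = 82 − 68 = 14.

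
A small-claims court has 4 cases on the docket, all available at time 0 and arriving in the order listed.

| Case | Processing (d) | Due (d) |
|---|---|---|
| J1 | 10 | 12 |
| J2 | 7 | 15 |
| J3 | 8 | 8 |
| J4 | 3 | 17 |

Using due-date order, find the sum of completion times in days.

EDD (increasing due date): J3 J1 J2 J4.
J3: 0→8
J1: 8→18
J2: 18→25
J4: 25→28
Sum = 8+18+25+28 = 79.

79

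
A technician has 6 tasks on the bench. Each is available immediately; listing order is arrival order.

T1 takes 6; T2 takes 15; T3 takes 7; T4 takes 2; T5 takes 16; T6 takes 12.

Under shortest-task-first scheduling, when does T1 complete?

SPT (increasing processing time): T4 T1 T3 T6 T2 T5.
T4: 0→2
T1: 2→8

8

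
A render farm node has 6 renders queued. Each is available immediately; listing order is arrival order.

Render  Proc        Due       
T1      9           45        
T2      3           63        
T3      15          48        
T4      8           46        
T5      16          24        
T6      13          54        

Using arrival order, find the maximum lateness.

FIFO (arrival order): T1 T2 T3 T4 T5 T6.
T1: 0→9, due 45, lateness -36
T2: 9→12, due 63, lateness -51
T3: 12→27, due 48, lateness -21
T4: 27→35, due 46, lateness -11
T5: 35→51, due 24, lateness 27
T6: 51→64, due 54, lateness 10
Maximum = 27.

27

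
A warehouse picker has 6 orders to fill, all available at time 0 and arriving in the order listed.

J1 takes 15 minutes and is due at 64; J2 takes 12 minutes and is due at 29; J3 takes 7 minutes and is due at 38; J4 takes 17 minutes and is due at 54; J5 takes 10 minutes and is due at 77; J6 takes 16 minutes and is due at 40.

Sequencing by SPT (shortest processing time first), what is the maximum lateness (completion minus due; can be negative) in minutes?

SPT (increasing processing time): J3 J5 J2 J1 J6 J4.
J3: 0→7, due 38, lateness -31
J5: 7→17, due 77, lateness -60
J2: 17→29, due 29, lateness 0
J1: 29→44, due 64, lateness -20
J6: 44→60, due 40, lateness 20
J4: 60→77, due 54, lateness 23
Maximum = 23.

23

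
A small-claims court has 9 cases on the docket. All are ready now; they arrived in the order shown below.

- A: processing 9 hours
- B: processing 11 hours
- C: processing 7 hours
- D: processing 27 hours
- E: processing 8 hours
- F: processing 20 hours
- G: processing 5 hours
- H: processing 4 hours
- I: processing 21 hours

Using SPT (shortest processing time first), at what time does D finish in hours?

112

SPT (increasing processing time): H G C E A B F I D.
H: 0→4
G: 4→9
C: 9→16
E: 16→24
A: 24→33
B: 33→44
F: 44→64
I: 64→85
D: 85→112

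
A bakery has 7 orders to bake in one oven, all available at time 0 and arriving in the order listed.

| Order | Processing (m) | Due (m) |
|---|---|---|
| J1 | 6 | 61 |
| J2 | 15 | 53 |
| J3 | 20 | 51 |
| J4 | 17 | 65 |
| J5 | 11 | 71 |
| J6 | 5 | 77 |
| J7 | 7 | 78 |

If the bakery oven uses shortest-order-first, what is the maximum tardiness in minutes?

SPT (increasing processing time): J6 J1 J7 J5 J2 J4 J3.
J6: 0→5, due 77, tardiness 0
J1: 5→11, due 61, tardiness 0
J7: 11→18, due 78, tardiness 0
J5: 18→29, due 71, tardiness 0
J2: 29→44, due 53, tardiness 0
J4: 44→61, due 65, tardiness 0
J3: 61→81, due 51, tardiness 30
Maximum = 30.

30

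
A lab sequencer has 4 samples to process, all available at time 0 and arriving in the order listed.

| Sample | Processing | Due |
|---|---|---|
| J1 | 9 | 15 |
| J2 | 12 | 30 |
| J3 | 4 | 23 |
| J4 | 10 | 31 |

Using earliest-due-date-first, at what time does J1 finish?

EDD (increasing due date): J1 J3 J2 J4.
J1: 0→9

9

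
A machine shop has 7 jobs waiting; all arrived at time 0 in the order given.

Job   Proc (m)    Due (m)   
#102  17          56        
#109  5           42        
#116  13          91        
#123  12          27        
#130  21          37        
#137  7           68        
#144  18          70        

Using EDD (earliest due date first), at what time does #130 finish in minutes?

EDD (increasing due date): #123 #130 #109 #102 #137 #144 #116.
#123: 0→12
#130: 12→33

33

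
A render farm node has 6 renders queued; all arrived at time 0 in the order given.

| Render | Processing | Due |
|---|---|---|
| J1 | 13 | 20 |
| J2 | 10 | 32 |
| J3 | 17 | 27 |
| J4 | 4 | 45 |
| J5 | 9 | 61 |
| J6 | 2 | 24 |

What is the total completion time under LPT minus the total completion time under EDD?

LPT (decreasing processing time): J3 J1 J2 J5 J4 J6.
J3: 0→17
J1: 17→30
J2: 30→40
J5: 40→49
J4: 49→53
J6: 53→55
Sum = 17+30+40+49+53+55 = 244.
EDD (increasing due date): J1 J6 J3 J2 J4 J5.
J1: 0→13
J6: 13→15
J3: 15→32
J2: 32→42
J4: 42→46
J5: 46→55
Sum = 13+15+32+42+46+55 = 203.
Difference = 244 − 203 = 41.

41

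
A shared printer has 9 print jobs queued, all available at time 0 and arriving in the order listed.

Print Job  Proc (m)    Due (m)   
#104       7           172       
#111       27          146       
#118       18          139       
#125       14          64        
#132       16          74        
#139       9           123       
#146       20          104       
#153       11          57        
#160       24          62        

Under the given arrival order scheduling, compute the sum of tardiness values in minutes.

166

FIFO (arrival order): #104 #111 #118 #125 #132 #139 #146 #153 #160.
#104: 0→7, due 172, tardiness 0
#111: 7→34, due 146, tardiness 0
#118: 34→52, due 139, tardiness 0
#125: 52→66, due 64, tardiness 2
#132: 66→82, due 74, tardiness 8
#139: 82→91, due 123, tardiness 0
#146: 91→111, due 104, tardiness 7
#153: 111→122, due 57, tardiness 65
#160: 122→146, due 62, tardiness 84
Sum = 0+0+0+2+8+0+7+65+84 = 166.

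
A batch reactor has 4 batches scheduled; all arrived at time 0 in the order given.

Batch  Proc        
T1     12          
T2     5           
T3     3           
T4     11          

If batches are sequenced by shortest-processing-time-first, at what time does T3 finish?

SPT (increasing processing time): T3 T2 T4 T1.
T3: 0→3

3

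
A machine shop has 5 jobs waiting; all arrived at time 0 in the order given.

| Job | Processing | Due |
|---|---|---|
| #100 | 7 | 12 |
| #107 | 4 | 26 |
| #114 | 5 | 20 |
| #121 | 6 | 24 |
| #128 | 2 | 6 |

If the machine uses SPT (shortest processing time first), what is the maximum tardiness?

SPT (increasing processing time): #128 #107 #114 #121 #100.
#128: 0→2, due 6, tardiness 0
#107: 2→6, due 26, tardiness 0
#114: 6→11, due 20, tardiness 0
#121: 11→17, due 24, tardiness 0
#100: 17→24, due 12, tardiness 12
Maximum = 12.

12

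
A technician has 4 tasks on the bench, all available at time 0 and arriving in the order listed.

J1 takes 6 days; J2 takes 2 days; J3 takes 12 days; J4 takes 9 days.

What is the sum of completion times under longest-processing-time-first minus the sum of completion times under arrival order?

26

LPT (decreasing processing time): J3 J4 J1 J2.
J3: 0→12
J4: 12→21
J1: 21→27
J2: 27→29
Sum = 12+21+27+29 = 89.
FIFO (arrival order): J1 J2 J3 J4.
J1: 0→6
J2: 6→8
J3: 8→20
J4: 20→29
Sum = 6+8+20+29 = 63.
Difference = 89 − 63 = 26.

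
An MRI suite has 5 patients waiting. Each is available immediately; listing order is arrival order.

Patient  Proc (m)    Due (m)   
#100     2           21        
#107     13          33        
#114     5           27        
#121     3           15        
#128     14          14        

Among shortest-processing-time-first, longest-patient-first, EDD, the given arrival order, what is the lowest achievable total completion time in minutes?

SPT (increasing processing time): #100 #121 #114 #107 #128.
#100: 0→2
#121: 2→5
#114: 5→10
#107: 10→23
#128: 23→37
Sum = 2+5+10+23+37 = 77.
LPT (decreasing processing time): #128 #107 #114 #121 #100.
#128: 0→14
#107: 14→27
#114: 27→32
#121: 32→35
#100: 35→37
Sum = 14+27+32+35+37 = 145.
EDD (increasing due date): #128 #121 #100 #114 #107.
#128: 0→14
#121: 14→17
#100: 17→19
#114: 19→24
#107: 24→37
Sum = 14+17+19+24+37 = 111.
FIFO (arrival order): #100 #107 #114 #121 #128.
#100: 0→2
#107: 2→15
#114: 15→20
#121: 20→23
#128: 23→37
Sum = 2+15+20+23+37 = 97.
SPT 77, LPT 145, EDD 111, FIFO 97 → minimum 77.

77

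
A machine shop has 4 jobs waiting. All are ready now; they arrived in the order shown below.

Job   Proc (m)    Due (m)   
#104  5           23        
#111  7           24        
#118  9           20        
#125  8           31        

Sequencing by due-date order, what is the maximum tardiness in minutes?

EDD (increasing due date): #118 #104 #111 #125.
#118: 0→9, due 20, tardiness 0
#104: 9→14, due 23, tardiness 0
#111: 14→21, due 24, tardiness 0
#125: 21→29, due 31, tardiness 0
Maximum = 0.

0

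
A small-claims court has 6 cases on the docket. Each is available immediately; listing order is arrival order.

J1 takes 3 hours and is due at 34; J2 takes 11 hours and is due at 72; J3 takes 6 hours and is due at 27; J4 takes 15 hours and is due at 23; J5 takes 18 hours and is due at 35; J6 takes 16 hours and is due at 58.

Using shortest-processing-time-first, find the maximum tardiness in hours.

34

SPT (increasing processing time): J1 J3 J2 J4 J6 J5.
J1: 0→3, due 34, tardiness 0
J3: 3→9, due 27, tardiness 0
J2: 9→20, due 72, tardiness 0
J4: 20→35, due 23, tardiness 12
J6: 35→51, due 58, tardiness 0
J5: 51→69, due 35, tardiness 34
Maximum = 34.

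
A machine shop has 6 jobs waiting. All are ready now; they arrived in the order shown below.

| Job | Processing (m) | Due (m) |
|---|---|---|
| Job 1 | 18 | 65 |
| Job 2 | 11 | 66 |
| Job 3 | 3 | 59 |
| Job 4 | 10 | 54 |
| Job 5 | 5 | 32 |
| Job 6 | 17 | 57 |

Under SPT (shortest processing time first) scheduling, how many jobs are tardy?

0

SPT (increasing processing time): Job 3 Job 5 Job 4 Job 2 Job 6 Job 1.
Job 3: 0→3, due 59, tardiness 0
Job 5: 3→8, due 32, tardiness 0
Job 4: 8→18, due 54, tardiness 0
Job 2: 18→29, due 66, tardiness 0
Job 6: 29→46, due 57, tardiness 0
Job 1: 46→64, due 65, tardiness 0
Late jobs: 0.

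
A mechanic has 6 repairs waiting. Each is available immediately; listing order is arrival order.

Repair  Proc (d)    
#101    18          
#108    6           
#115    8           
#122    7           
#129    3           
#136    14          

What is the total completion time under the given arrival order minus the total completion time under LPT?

FIFO (arrival order): #101 #108 #115 #122 #129 #136.
#101: 0→18
#108: 18→24
#115: 24→32
#122: 32→39
#129: 39→42
#136: 42→56
Sum = 18+24+32+39+42+56 = 211.
LPT (decreasing processing time): #101 #136 #115 #122 #108 #129.
#101: 0→18
#136: 18→32
#115: 32→40
#122: 40→47
#108: 47→53
#129: 53→56
Sum = 18+32+40+47+53+56 = 246.
Difference = 211 − 246 = -35.

-35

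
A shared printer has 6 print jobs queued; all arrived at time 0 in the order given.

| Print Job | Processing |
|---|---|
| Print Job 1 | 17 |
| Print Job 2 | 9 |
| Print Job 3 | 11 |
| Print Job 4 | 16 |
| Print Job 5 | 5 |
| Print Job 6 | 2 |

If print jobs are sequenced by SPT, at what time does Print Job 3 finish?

27

SPT (increasing processing time): Print Job 6 Print Job 5 Print Job 2 Print Job 3 Print Job 4 Print Job 1.
Print Job 6: 0→2
Print Job 5: 2→7
Print Job 2: 7→16
Print Job 3: 16→27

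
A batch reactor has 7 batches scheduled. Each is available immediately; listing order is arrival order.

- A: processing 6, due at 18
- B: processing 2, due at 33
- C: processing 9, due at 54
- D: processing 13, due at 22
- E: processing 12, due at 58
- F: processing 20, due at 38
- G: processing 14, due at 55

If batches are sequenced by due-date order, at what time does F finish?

41

EDD (increasing due date): A D B F C G E.
A: 0→6
D: 6→19
B: 19→21
F: 21→41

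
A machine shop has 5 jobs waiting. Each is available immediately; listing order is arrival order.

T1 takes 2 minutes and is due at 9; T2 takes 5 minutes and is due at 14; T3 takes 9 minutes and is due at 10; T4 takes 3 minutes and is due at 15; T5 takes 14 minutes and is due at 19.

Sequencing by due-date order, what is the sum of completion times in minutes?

EDD (increasing due date): T1 T3 T2 T4 T5.
T1: 0→2
T3: 2→11
T2: 11→16
T4: 16→19
T5: 19→33
Sum = 2+11+16+19+33 = 81.

81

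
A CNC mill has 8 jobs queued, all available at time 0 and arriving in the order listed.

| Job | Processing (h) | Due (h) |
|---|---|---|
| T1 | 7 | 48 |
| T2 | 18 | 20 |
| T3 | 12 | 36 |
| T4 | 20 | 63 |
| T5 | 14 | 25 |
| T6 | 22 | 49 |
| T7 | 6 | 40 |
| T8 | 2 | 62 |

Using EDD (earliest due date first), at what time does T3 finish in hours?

44

EDD (increasing due date): T2 T5 T3 T7 T1 T6 T8 T4.
T2: 0→18
T5: 18→32
T3: 32→44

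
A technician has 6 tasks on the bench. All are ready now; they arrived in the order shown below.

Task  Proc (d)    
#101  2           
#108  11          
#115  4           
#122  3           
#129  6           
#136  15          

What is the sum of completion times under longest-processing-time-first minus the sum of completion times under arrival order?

LPT (decreasing processing time): #136 #108 #129 #115 #122 #101.
#136: 0→15
#108: 15→26
#129: 26→32
#115: 32→36
#122: 36→39
#101: 39→41
Sum = 15+26+32+36+39+41 = 189.
FIFO (arrival order): #101 #108 #115 #122 #129 #136.
#101: 0→2
#108: 2→13
#115: 13→17
#122: 17→20
#129: 20→26
#136: 26→41
Sum = 2+13+17+20+26+41 = 119.
Difference = 189 − 119 = 70.

70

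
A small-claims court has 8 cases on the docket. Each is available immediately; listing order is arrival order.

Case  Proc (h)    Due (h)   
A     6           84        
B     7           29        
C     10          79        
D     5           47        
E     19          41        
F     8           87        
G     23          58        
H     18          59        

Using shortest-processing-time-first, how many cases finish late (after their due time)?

2

SPT (increasing processing time): D A B F C H E G.
D: 0→5, due 47, tardiness 0
A: 5→11, due 84, tardiness 0
B: 11→18, due 29, tardiness 0
F: 18→26, due 87, tardiness 0
C: 26→36, due 79, tardiness 0
H: 36→54, due 59, tardiness 0
E: 54→73, due 41, tardiness 32
G: 73→96, due 58, tardiness 38
Late cases: 2.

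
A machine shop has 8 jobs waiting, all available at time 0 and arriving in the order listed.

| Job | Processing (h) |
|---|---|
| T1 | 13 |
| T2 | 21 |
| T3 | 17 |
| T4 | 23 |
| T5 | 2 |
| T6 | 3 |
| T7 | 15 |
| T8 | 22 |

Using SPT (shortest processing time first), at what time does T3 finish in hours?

50

SPT (increasing processing time): T5 T6 T1 T7 T3 T2 T8 T4.
T5: 0→2
T6: 2→5
T1: 5→18
T7: 18→33
T3: 33→50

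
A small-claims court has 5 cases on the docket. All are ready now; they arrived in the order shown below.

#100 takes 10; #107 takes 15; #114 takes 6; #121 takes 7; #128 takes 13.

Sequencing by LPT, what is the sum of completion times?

LPT (decreasing processing time): #107 #128 #100 #121 #114.
#107: 0→15
#128: 15→28
#100: 28→38
#121: 38→45
#114: 45→51
Sum = 15+28+38+45+51 = 177.

177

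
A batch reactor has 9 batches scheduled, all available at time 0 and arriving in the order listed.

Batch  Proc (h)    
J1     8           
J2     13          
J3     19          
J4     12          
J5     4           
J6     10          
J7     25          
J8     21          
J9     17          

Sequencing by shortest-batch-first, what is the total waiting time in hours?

SPT (increasing processing time): J5 J1 J6 J4 J2 J9 J3 J8 J7.
J5: waits 0, runs 0→4
J1: waits 4, runs 4→12
J6: waits 12, runs 12→22
J4: waits 22, runs 22→34
J2: waits 34, runs 34→47
J9: waits 47, runs 47→64
J3: waits 64, runs 64→83
J8: waits 83, runs 83→104
J7: waits 104, runs 104→129
Sum = 0+4+12+22+34+47+64+83+104 = 370.

370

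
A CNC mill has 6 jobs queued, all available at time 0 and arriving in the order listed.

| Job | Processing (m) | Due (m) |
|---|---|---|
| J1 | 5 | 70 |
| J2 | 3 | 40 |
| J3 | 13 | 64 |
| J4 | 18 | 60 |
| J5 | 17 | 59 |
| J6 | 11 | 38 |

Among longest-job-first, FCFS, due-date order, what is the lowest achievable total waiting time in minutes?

LPT (decreasing processing time): J4 J5 J3 J6 J1 J2.
J4: waits 0, runs 0→18
J5: waits 18, runs 18→35
J3: waits 35, runs 35→48
J6: waits 48, runs 48→59
J1: waits 59, runs 59→64
J2: waits 64, runs 64→67
Sum = 0+18+35+48+59+64 = 224.
FIFO (arrival order): J1 J2 J3 J4 J5 J6.
J1: waits 0, runs 0→5
J2: waits 5, runs 5→8
J3: waits 8, runs 8→21
J4: waits 21, runs 21→39
J5: waits 39, runs 39→56
J6: waits 56, runs 56→67
Sum = 0+5+8+21+39+56 = 129.
EDD (increasing due date): J6 J2 J5 J4 J3 J1.
J6: waits 0, runs 0→11
J2: waits 11, runs 11→14
J5: waits 14, runs 14→31
J4: waits 31, runs 31→49
J3: waits 49, runs 49→62
J1: waits 62, runs 62→67
Sum = 0+11+14+31+49+62 = 167.
LPT 224, FIFO 129, EDD 167 → minimum 129.

129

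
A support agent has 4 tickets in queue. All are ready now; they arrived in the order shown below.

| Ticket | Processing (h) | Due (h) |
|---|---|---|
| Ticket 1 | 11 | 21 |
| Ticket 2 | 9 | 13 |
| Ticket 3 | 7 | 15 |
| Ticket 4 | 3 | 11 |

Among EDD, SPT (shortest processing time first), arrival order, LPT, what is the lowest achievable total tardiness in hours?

13

EDD (increasing due date): Ticket 4 Ticket 2 Ticket 3 Ticket 1.
Ticket 4: 0→3, due 11, tardiness 0
Ticket 2: 3→12, due 13, tardiness 0
Ticket 3: 12→19, due 15, tardiness 4
Ticket 1: 19→30, due 21, tardiness 9
Sum = 0+0+4+9 = 13.
SPT (increasing processing time): Ticket 4 Ticket 3 Ticket 2 Ticket 1.
Ticket 4: 0→3, due 11, tardiness 0
Ticket 3: 3→10, due 15, tardiness 0
Ticket 2: 10→19, due 13, tardiness 6
Ticket 1: 19→30, due 21, tardiness 9
Sum = 0+0+6+9 = 15.
FIFO (arrival order): Ticket 1 Ticket 2 Ticket 3 Ticket 4.
Ticket 1: 0→11, due 21, tardiness 0
Ticket 2: 11→20, due 13, tardiness 7
Ticket 3: 20→27, due 15, tardiness 12
Ticket 4: 27→30, due 11, tardiness 19
Sum = 0+7+12+19 = 38.
LPT (decreasing processing time): Ticket 1 Ticket 2 Ticket 3 Ticket 4.
Ticket 1: 0→11, due 21, tardiness 0
Ticket 2: 11→20, due 13, tardiness 7
Ticket 3: 20→27, due 15, tardiness 12
Ticket 4: 27→30, due 11, tardiness 19
Sum = 0+7+12+19 = 38.
EDD 13, SPT 15, FIFO 38, LPT 38 → minimum 13.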